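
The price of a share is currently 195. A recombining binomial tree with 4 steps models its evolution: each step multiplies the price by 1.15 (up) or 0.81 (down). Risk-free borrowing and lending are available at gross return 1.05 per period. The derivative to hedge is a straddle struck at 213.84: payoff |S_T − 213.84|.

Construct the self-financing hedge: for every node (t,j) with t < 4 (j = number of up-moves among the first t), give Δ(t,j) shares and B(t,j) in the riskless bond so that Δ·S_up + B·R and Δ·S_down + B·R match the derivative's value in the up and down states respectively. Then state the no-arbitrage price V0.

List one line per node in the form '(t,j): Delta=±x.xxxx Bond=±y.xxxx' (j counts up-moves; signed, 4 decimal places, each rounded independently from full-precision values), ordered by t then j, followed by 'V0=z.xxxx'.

Since d<R<u, set p* = (R−d)/(u−d) = 0.7059; price each node as the discounted p*-expectation of its children.
Terminal payoffs: V(4,0)=129.8989, V(4,1)=94.6644, V(4,2)=44.6400, V(4,3)=26.3822, V(4,4)=127.2162
  t=3,j=0: stock 103.6310 → up 119.1756 (V=94.6644), down 83.9411 (V=129.8989). Price 100.0261; hedge Δ=-1.0000, bond B=203.6571.
  t=3,j=1: stock 147.1304 → up 169.2000 (V=44.6400), down 119.1756 (V=94.6644). Price 56.5267; hedge Δ=-1.0000, bond B=203.6571.
  t=3,j=2: stock 208.8889 → up 240.2222 (V=26.3822), down 169.2000 (V=44.6400). Price 30.2401; hedge Δ=-0.2571, bond B=83.9396.
  t=3,j=3: stock 296.5706 → up 341.0562 (V=127.2162), down 240.2222 (V=26.3822). Price 92.9135; hedge Δ=1.0000, bond B=-203.6571.
  t=2,j=0: stock 127.9395 → up 147.1304 (V=56.5267), down 103.6310 (V=100.0261). Price 66.0197; hedge Δ=-1.0000, bond B=193.9592.
  t=2,j=1: stock 181.6425 → up 208.8889 (V=30.2401), down 147.1304 (V=56.5267). Price 36.1633; hedge Δ=-0.4256, bond B=113.4768.
  t=2,j=2: stock 257.8875 → up 296.5706 (V=92.9135), down 208.8889 (V=30.2401). Price 70.9335; hedge Δ=0.7148, bond B=-113.3999.
  t=1,j=0: stock 157.9500 → up 181.6425 (V=36.1633), down 127.9395 (V=66.0197). Price 42.8044; hedge Δ=-0.5560, bond B=130.6172.
  t=1,j=1: stock 224.2500 → up 257.8875 (V=70.9335), down 181.6425 (V=36.1633). Price 57.8162; hedge Δ=0.4560, bond B=-44.4490.
  t=0,j=0: stock 195.0000 → up 224.2500 (V=57.8162), down 157.9500 (V=42.8044). Price 50.8580; hedge Δ=0.2264, bond B=6.7058.
Each (Δ,B) replicates both successor values, so the strategy is self-financing and V0 is arbitrage-free.

(0,0): Delta=0.2264 Bond=6.7058
(1,0): Delta=-0.5560 Bond=130.6172
(1,1): Delta=0.4560 Bond=-44.4490
(2,0): Delta=-1.0000 Bond=193.9592
(2,1): Delta=-0.4256 Bond=113.4768
(2,2): Delta=0.7148 Bond=-113.3999
(3,0): Delta=-1.0000 Bond=203.6571
(3,1): Delta=-1.0000 Bond=203.6571
(3,2): Delta=-0.2571 Bond=83.9396
(3,3): Delta=1.0000 Bond=-203.6571
V0=50.8580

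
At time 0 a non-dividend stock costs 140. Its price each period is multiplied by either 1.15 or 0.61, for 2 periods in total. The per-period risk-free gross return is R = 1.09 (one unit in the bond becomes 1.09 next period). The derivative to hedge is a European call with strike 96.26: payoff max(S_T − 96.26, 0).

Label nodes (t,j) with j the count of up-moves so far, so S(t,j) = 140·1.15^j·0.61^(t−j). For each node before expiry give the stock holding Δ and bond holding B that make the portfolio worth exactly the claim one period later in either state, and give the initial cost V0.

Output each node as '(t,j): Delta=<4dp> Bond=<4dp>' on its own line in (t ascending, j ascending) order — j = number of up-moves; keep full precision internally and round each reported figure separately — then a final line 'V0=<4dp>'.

The replicating-portfolio and risk-neutral prices coincide; use p* = (1.09−0.61)/(1.15−0.61) = 0.8889 for the latter.
Terminal payoffs: V(2,0)=0.0000, V(2,1)=1.9500, V(2,2)=88.8900
  t=1,j=0: stock 85.4000 → up 98.2100 (V=1.9500), down 52.0940 (V=0.0000). Price 1.5902; hedge Δ=0.0423, bond B=-2.0209.
  t=1,j=1: stock 161.0000 → up 185.1500 (V=88.8900), down 98.2100 (V=1.9500). Price 72.6881; hedge Δ=1.0000, bond B=-88.3119.
  t=0,j=0: stock 140.0000 → up 161.0000 (V=72.6881), down 85.4000 (V=1.5902). Price 59.4388; hedge Δ=0.9404, bond B=-72.2239.
Each (Δ,B) replicates both successor values, so the strategy is self-financing and V0 is arbitrage-free.

(0,0): Delta=0.9404 Bond=-72.2239
(1,0): Delta=0.0423 Bond=-2.0209
(1,1): Delta=1.0000 Bond=-88.3119
V0=59.4388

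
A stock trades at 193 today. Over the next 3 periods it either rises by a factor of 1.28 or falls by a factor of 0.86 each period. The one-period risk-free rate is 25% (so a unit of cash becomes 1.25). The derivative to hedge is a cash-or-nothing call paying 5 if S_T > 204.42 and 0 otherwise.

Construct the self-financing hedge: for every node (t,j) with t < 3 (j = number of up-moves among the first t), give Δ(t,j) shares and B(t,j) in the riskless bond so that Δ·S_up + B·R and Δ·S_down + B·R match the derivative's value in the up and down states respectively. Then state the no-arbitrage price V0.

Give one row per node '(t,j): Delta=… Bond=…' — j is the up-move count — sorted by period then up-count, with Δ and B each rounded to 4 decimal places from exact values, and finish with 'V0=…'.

The replicating-portfolio and risk-neutral prices coincide; use p* = (1.25−0.86)/(1.28−0.86) = 0.9286 for the latter.
At expiry t=3: V(3,0)=0.0000, V(3,1)=0.0000, V(3,2)=5.0000, V(3,3)=5.0000
(2,0): S=142.7428. Δ = (V_up−V_dn)/(S_up−S_dn) = (0.0000−0.0000)/(182.7108−122.7588) = 0.0000. V = [p*·0.0000 + (1−p*)·0.0000]/1.25 = 0.0000. B = V − Δ·S = 0.0000.
(2,1): S=212.4544. Δ = (V_up−V_dn)/(S_up−S_dn) = (5.0000−0.0000)/(271.9416−182.7108) = 0.0560. V = [p*·5.0000 + (1−p*)·0.0000]/1.25 = 3.7143. B = V − Δ·S = -8.1905.
(2,2): S=316.2112. Δ = (V_up−V_dn)/(S_up−S_dn) = (5.0000−5.0000)/(404.7503−271.9416) = 0.0000. V = [p*·5.0000 + (1−p*)·5.0000]/1.25 = 4.0000. B = V − Δ·S = 4.0000.
(1,0): S=165.9800. Δ = (V_up−V_dn)/(S_up−S_dn) = (3.7143−0.0000)/(212.4544−142.7428) = 0.0533. V = [p*·3.7143 + (1−p*)·0.0000]/1.25 = 2.7592. B = V − Δ·S = -6.0844.
(1,1): S=247.0400. Δ = (V_up−V_dn)/(S_up−S_dn) = (4.0000−3.7143)/(316.2112−212.4544) = 0.0028. V = [p*·4.0000 + (1−p*)·3.7143]/1.25 = 3.1837. B = V − Δ·S = 2.5034.
(0,0): S=193.0000. Δ = (V_up−V_dn)/(S_up−S_dn) = (3.1837−2.7592)/(247.0400−165.9800) = 0.0052. V = [p*·3.1837 + (1−p*)·2.7592]/1.25 = 2.5227. B = V − Δ·S = 1.5120.
Self-financing check: at every node Δ·S+B equals the discounted successor values.

(0,0): Delta=0.0052 Bond=1.5120
(1,0): Delta=0.0533 Bond=-6.0844
(1,1): Delta=0.0028 Bond=2.5034
(2,0): Delta=0.0000 Bond=0.0000
(2,1): Delta=0.0560 Bond=-8.1905
(2,2): Delta=0.0000 Bond=4.0000
V0=2.5227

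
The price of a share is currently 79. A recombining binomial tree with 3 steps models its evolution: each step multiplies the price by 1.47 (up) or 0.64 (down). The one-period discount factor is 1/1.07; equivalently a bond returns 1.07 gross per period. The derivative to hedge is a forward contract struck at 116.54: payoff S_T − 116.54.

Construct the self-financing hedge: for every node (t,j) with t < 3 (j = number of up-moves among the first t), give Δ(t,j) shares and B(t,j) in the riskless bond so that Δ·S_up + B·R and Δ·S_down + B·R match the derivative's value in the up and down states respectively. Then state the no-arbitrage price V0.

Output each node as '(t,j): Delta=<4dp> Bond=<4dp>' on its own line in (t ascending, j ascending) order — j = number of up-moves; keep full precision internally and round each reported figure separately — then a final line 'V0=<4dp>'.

(0,0): Delta=1.0000 Bond=-95.1314
(1,0): Delta=1.0000 Bond=-101.7905
(1,1): Delta=1.0000 Bond=-101.7905
(2,0): Delta=1.0000 Bond=-108.9159
(2,1): Delta=1.0000 Bond=-108.9159
(2,2): Delta=1.0000 Bond=-108.9159
V0=-16.1314

Risk-neutral probability p* = (R−d)/(u−d) = (1.07−0.64)/(1.47−0.64) = 0.5181.
At expiry t=3: V(3,0)=-95.8306, V(3,1)=-68.9732, V(3,2)=-7.2849, V(3,3)=134.4053
Node (2,0) S=32.3584: V=(p*·-68.9732+(1−p*)·-95.8306)/1.07=-76.5575; Δ=(-68.9732−-95.8306)/(47.5668−20.7094)=1.0000; B=V−Δ·S=-108.9159
Node (2,1) S=74.3232: V=(p*·-7.2849+(1−p*)·-68.9732)/1.07=-34.5927; Δ=(-7.2849−-68.9732)/(109.2551−47.5668)=1.0000; B=V−Δ·S=-108.9159
Node (2,2) S=170.7111: V=(p*·134.4053+(1−p*)·-7.2849)/1.07=61.7952; Δ=(134.4053−-7.2849)/(250.9453−109.2551)=1.0000; B=V−Δ·S=-108.9159
Node (1,0) S=50.5600: V=(p*·-34.5927+(1−p*)·-76.5575)/1.07=-51.2305; Δ=(-34.5927−-76.5575)/(74.3232−32.3584)=1.0000; B=V−Δ·S=-101.7905
Node (1,1) S=116.1300: V=(p*·61.7952+(1−p*)·-34.5927)/1.07=14.3395; Δ=(61.7952−-34.5927)/(170.7111−74.3232)=1.0000; B=V−Δ·S=-101.7905
Node (0,0) S=79.0000: V=(p*·14.3395+(1−p*)·-51.2305)/1.07=-16.1314; Δ=(14.3395−-51.2305)/(116.1300−50.5600)=1.0000; B=V−Δ·S=-95.1314
The time-0 hedge costs -16.1314, which is the no-arbitrage price.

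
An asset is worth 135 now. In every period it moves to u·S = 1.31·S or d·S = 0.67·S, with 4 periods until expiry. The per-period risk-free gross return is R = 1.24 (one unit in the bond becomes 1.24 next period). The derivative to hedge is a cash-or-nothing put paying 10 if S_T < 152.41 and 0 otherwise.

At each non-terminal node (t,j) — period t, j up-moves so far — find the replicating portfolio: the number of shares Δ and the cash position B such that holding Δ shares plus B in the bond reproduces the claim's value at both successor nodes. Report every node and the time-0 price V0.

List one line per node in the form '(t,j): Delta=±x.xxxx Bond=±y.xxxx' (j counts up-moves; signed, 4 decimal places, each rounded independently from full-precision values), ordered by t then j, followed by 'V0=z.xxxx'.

(0,0): Delta=-0.0158 Bond=2.3941
(1,0): Delta=-0.0891 Bond=9.6002
(1,1): Delta=-0.0112 Bond=2.1543
(2,0): Delta=0.0000 Bond=6.5036
(2,1): Delta=-0.0947 Bond=12.5675
(2,2): Delta=-0.0059 Bond=1.4560
(3,0): Delta=0.0000 Bond=8.0645
(3,1): Delta=0.0000 Bond=8.0645
(3,2): Delta=-0.1007 Bond=16.5071
(3,3): Delta=0.0000 Bond=0.0000
V0=0.2611

Risk-neutral probability p* = (R−d)/(u−d) = (1.24−0.67)/(1.31−0.67) = 0.8906.
Payoff layer (t=4): V(4,0)=10.0000, V(4,1)=10.0000, V(4,2)=10.0000, V(4,3)=0.0000, V(4,4)=0.0000
Node (3,0) S=40.6030: V=(p*·10.0000+(1−p*)·10.0000)/1.24=8.0645; Δ=(10.0000−10.0000)/(53.1899−27.2040)=0.0000; B=V−Δ·S=8.0645
Node (3,1) S=79.3880: V=(p*·10.0000+(1−p*)·10.0000)/1.24=8.0645; Δ=(10.0000−10.0000)/(103.9982−53.1899)=0.0000; B=V−Δ·S=8.0645
Node (3,2) S=155.2212: V=(p*·0.0000+(1−p*)·10.0000)/1.24=0.8821; Δ=(0.0000−10.0000)/(203.3398−103.9982)=-0.1007; B=V−Δ·S=16.5071
Node (3,3) S=303.4923: V=(p*·0.0000+(1−p*)·0.0000)/1.24=0.0000; Δ=(0.0000−0.0000)/(397.5749−203.3398)=0.0000; B=V−Δ·S=0.0000
Node (2,0) S=60.6015: V=(p*·8.0645+(1−p*)·8.0645)/1.24=6.5036; Δ=(8.0645−8.0645)/(79.3880−40.6030)=0.0000; B=V−Δ·S=6.5036
Node (2,1) S=118.4895: V=(p*·0.8821+(1−p*)·8.0645)/1.24=1.3449; Δ=(0.8821−8.0645)/(155.2212−79.3880)=-0.0947; B=V−Δ·S=12.5675
Node (2,2) S=231.6735: V=(p*·0.0000+(1−p*)·0.8821)/1.24=0.0778; Δ=(0.0000−0.8821)/(303.4923−155.2212)=-0.0059; B=V−Δ·S=1.4560
Node (1,0) S=90.4500: V=(p*·1.3449+(1−p*)·6.5036)/1.24=1.5396; Δ=(1.3449−6.5036)/(118.4895−60.6015)=-0.0891; B=V−Δ·S=9.6002
Node (1,1) S=176.8500: V=(p*·0.0778+(1−p*)·1.3449)/1.24=0.1745; Δ=(0.0778−1.3449)/(231.6735−118.4895)=-0.0112; B=V−Δ·S=2.1543
Node (0,0) S=135.0000: V=(p*·0.1745+(1−p*)·1.5396)/1.24=0.2611; Δ=(0.1745−1.5396)/(176.8500−90.4500)=-0.0158; B=V−Δ·S=2.3941
Root portfolio cost Δ·135+B reproduces V0=0.2611.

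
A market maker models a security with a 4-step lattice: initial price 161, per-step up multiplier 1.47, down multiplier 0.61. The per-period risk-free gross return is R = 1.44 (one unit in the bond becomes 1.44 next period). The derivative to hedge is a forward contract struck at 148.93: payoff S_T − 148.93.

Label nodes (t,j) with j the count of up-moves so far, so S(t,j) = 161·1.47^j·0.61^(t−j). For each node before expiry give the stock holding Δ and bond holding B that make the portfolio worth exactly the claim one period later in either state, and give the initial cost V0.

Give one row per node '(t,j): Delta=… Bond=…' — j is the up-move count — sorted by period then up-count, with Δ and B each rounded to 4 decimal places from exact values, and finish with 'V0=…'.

The replicating-portfolio and risk-neutral prices coincide; use p* = (1.44−0.61)/(1.47−0.61) = 0.9651 for the latter.
Payoff layer (t=4): V(4,0)=-126.6382, V(4,1)=-95.2104, V(4,2)=-19.4746, V(4,3)=163.0363, V(4,4)=602.8577
  t=3,j=0: stock 36.5439 → up 53.7196 (V=-95.2104), down 22.2918 (V=-126.6382). Price -66.8797; hedge Δ=1.0000, bond B=-103.4236.
  t=3,j=1: stock 88.0649 → up 129.4554 (V=-19.4746), down 53.7196 (V=-95.2104). Price -15.3587; hedge Δ=1.0000, bond B=-103.4236.
  t=3,j=2: stock 212.2220 → up 311.9663 (V=163.0363), down 129.4554 (V=-19.4746). Price 108.7984; hedge Δ=1.0000, bond B=-103.4236.
  t=3,j=3: stock 511.4202 → up 751.7877 (V=602.8577), down 311.9663 (V=163.0363). Price 407.9966; hedge Δ=1.0000, bond B=-103.4236.
  t=2,j=0: stock 59.9081 → up 88.0649 (V=-15.3587), down 36.5439 (V=-66.8797). Price -11.9139; hedge Δ=1.0000, bond B=-71.8220.
  t=2,j=1: stock 144.3687 → up 212.2220 (V=108.7984), down 88.0649 (V=-15.3587). Price 72.5467; hedge Δ=1.0000, bond B=-71.8220.
  t=2,j=2: stock 347.9049 → up 511.4202 (V=407.9966), down 212.2220 (V=108.7984). Price 276.0829; hedge Δ=1.0000, bond B=-71.8220.
  t=1,j=0: stock 98.2100 → up 144.3687 (V=72.5467), down 59.9081 (V=-11.9139). Price 48.3336; hedge Δ=1.0000, bond B=-49.8764.
  t=1,j=1: stock 236.6700 → up 347.9049 (V=276.0829), down 144.3687 (V=72.5467). Price 186.7936; hedge Δ=1.0000, bond B=-49.8764.
  t=0,j=0: stock 161.0000 → up 236.6700 (V=186.7936), down 98.2100 (V=48.3336). Price 126.3636; hedge Δ=1.0000, bond B=-34.6364.
Self-financing check: at every node Δ·S+B equals the discounted successor values.

(0,0): Delta=1.0000 Bond=-34.6364
(1,0): Delta=1.0000 Bond=-49.8764
(1,1): Delta=1.0000 Bond=-49.8764
(2,0): Delta=1.0000 Bond=-71.8220
(2,1): Delta=1.0000 Bond=-71.8220
(2,2): Delta=1.0000 Bond=-71.8220
(3,0): Delta=1.0000 Bond=-103.4236
(3,1): Delta=1.0000 Bond=-103.4236
(3,2): Delta=1.0000 Bond=-103.4236
(3,3): Delta=1.0000 Bond=-103.4236
V0=126.3636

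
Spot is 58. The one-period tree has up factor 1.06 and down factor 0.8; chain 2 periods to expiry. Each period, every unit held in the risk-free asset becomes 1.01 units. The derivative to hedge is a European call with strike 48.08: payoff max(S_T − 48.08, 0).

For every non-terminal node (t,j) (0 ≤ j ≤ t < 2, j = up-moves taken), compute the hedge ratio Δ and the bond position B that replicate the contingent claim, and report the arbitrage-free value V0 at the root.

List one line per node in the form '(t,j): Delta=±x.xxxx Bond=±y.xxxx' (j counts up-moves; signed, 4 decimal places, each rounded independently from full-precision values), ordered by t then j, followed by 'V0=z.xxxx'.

(0,0): Delta=0.8616 Bond=-38.7090
(1,0): Delta=0.0915 Bond=-3.3633
(1,1): Delta=1.0000 Bond=-47.6040
V0=11.2647

Risk-neutral probability p* = (R−d)/(u−d) = (1.01−0.8)/(1.06−0.8) = 0.8077.
Payoff layer (t=2): V(2,0)=0.0000, V(2,1)=1.1040, V(2,2)=17.0888
Node (1,0) S=46.4000: V=(p*·1.1040+(1−p*)·0.0000)/1.01=0.8829; Δ=(1.1040−0.0000)/(49.1840−37.1200)=0.0915; B=V−Δ·S=-3.3633
Node (1,1) S=61.4800: V=(p*·17.0888+(1−p*)·1.1040)/1.01=13.8760; Δ=(17.0888−1.1040)/(65.1688−49.1840)=1.0000; B=V−Δ·S=-47.6040
Node (0,0) S=58.0000: V=(p*·13.8760+(1−p*)·0.8829)/1.01=11.2647; Δ=(13.8760−0.8829)/(61.4800−46.4000)=0.8616; B=V−Δ·S=-38.7090
Check: Δ(0,0)·S0 + B(0,0) = 11.2647 = V0.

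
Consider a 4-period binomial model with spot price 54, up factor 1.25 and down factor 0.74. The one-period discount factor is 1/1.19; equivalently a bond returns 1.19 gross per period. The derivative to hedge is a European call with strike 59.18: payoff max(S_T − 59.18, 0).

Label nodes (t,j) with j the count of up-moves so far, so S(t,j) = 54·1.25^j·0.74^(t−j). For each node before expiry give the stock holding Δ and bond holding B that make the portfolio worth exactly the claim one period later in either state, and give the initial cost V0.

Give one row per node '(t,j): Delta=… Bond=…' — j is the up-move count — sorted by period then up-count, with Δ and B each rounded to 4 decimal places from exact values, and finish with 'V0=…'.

(0,0): Delta=0.9079 Bond=-24.0239
(1,0): Delta=0.5090 Bond=-12.6475
(1,1): Delta=0.9394 Bond=-30.7139
(2,0): Delta=0.0000 Bond=0.0000
(2,1): Delta=0.5491 Bond=-17.0573
(2,2): Delta=0.9702 Bond=-39.1486
(3,0): Delta=0.0000 Bond=0.0000
(3,1): Delta=0.0000 Bond=0.0000
(3,2): Delta=0.5925 Bond=-23.0046
(3,3): Delta=1.0000 Bond=-49.7311
V0=25.0025

Since d<R<u, set p* = (R−d)/(u−d) = 0.8824; price each node as the discounted p*-expectation of its children.
Terminal values V(4,·): V(4,0)=0.0000, V(4,1)=0.0000, V(4,2)=0.0000, V(4,3)=18.8669, V(4,4)=72.6559
  t=3,j=0: stock 21.8821 → up 27.3526 (V=0.0000), down 16.1928 (V=0.0000). Price 0.0000; hedge Δ=0.0000, bond B=0.0000.
  t=3,j=1: stock 36.9630 → up 46.2037 (V=0.0000), down 27.3526 (V=0.0000). Price 0.0000; hedge Δ=0.0000, bond B=0.0000.
  t=3,j=2: stock 62.4375 → up 78.0469 (V=18.8669), down 46.2037 (V=0.0000). Price 13.9893; hedge Δ=0.5925, bond B=-23.0046.
  t=3,j=3: stock 105.4688 → up 131.8359 (V=72.6559), down 78.0469 (V=18.8669). Price 55.7377; hedge Δ=1.0000, bond B=-49.7311.
  t=2,j=0: stock 29.5704 → up 36.9630 (V=0.0000), down 21.8821 (V=0.0000). Price 0.0000; hedge Δ=0.0000, bond B=0.0000.
  t=2,j=1: stock 49.9500 → up 62.4375 (V=13.9893), down 36.9630 (V=0.0000). Price 10.3727; hedge Δ=0.5491, bond B=-17.0573.
  t=2,j=2: stock 84.3750 → up 105.4688 (V=55.7377), down 62.4375 (V=13.9893). Price 42.7110; hedge Δ=0.9702, bond B=-39.1486.
  t=1,j=0: stock 39.9600 → up 49.9500 (V=10.3727), down 29.5704 (V=0.0000). Price 7.6911; hedge Δ=0.5090, bond B=-12.6475.
  t=1,j=1: stock 67.5000 → up 84.3750 (V=42.7110), down 49.9500 (V=10.3727). Price 32.6945; hedge Δ=0.9394, bond B=-30.7139.
  t=0,j=0: stock 54.0000 → up 67.5000 (V=32.6945), down 39.9600 (V=7.6911). Price 25.0025; hedge Δ=0.9079, bond B=-24.0239.
Each (Δ,B) replicates both successor values, so the strategy is self-financing and V0 is arbitrage-free.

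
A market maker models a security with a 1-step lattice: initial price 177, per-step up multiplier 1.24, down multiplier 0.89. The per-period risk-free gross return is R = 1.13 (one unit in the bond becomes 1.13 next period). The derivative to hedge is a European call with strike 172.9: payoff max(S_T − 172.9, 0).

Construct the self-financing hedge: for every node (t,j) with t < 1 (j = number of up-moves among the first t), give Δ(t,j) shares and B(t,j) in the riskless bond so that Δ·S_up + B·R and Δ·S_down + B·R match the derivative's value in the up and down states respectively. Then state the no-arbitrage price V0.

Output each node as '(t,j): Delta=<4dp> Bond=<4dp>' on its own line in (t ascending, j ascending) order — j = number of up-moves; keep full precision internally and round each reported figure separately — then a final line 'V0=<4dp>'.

(0,0): Delta=0.7519 Bond=-104.8197
V0=28.2660

The replicating-portfolio and risk-neutral prices coincide; use p* = (1.13−0.89)/(1.24−0.89) = 0.6857 for the latter.
Terminal payoffs: V(1,0)=0.0000, V(1,1)=46.5800
  t=0,j=0: stock 177.0000 → up 219.4800 (V=46.5800), down 157.5300 (V=0.0000). Price 28.2660; hedge Δ=0.7519, bond B=-104.8197.
Check: Δ(0,0)·S0 + B(0,0) = 28.2660 = V0.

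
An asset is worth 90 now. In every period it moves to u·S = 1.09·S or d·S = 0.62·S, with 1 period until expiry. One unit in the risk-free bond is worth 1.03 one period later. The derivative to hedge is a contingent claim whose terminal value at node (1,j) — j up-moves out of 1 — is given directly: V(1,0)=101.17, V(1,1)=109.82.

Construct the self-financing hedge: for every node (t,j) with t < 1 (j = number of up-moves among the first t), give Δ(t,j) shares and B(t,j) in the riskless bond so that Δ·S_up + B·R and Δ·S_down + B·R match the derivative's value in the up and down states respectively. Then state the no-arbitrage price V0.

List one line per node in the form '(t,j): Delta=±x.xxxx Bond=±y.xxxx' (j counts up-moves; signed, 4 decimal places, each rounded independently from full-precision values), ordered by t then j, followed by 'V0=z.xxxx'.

(0,0): Delta=0.2045 Bond=87.1450
V0=105.5493

Since d<R<u, set p* = (R−d)/(u−d) = 0.8723; price each node as the discounted p*-expectation of its children.
At expiry t=1: V(1,0)=101.1700, V(1,1)=109.8200
(0,0): S=90.0000. Δ = (V_up−V_dn)/(S_up−S_dn) = (109.8200−101.1700)/(98.1000−55.8000) = 0.2045. V = [p*·109.8200 + (1−p*)·101.1700]/1.03 = 105.5493. B = V − Δ·S = 87.1450.
Each (Δ,B) replicates both successor values, so the strategy is self-financing and V0 is arbitrage-free.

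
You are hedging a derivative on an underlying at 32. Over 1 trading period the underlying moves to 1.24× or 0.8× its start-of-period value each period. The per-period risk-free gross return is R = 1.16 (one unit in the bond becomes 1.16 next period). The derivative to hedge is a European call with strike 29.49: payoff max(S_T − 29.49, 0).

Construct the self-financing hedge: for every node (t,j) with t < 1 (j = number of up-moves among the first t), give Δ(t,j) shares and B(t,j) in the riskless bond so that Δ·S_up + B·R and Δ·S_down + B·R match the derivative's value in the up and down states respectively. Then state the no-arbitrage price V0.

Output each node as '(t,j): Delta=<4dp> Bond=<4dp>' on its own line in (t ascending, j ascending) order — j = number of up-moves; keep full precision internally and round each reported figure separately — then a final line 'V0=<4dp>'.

(0,0): Delta=0.7237 Bond=-15.9718
V0=7.1873

Under the risk-neutral measure, an up-move has probability p* = (R−d)/(u−d) = 0.8182 and values discount at R = 1.16.
At expiry t=1: V(1,0)=0.0000, V(1,1)=10.1900
(0,0): S=32.0000. Δ = (V_up−V_dn)/(S_up−S_dn) = (10.1900−0.0000)/(39.6800−25.6000) = 0.7237. V = [p*·10.1900 + (1−p*)·0.0000]/1.16 = 7.1873. B = V − Δ·S = -15.9718.
Each (Δ,B) replicates both successor values, so the strategy is self-financing and V0 is arbitrage-free.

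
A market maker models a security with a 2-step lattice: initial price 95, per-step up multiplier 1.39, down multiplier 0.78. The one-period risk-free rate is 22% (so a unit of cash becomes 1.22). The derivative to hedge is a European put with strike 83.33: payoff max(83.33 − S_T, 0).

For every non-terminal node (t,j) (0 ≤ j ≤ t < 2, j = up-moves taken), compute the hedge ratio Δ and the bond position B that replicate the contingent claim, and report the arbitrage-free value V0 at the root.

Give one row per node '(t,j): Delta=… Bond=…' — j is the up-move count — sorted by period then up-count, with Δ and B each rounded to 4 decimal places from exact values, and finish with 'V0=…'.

(0,0): Delta=-0.1006 Bond=10.8935
(1,0): Delta=-0.5649 Bond=47.6881
(1,1): Delta=0.0000 Bond=0.0000
V0=1.3323

No-arbitrage ⇒ martingale measure with p* = (R−d)/(u−d) = 0.7213.
Payoff layer (t=2): V(2,0)=25.5320, V(2,1)=0.0000, V(2,2)=0.0000
  t=1,j=0: stock 74.1000 → up 102.9990 (V=0.0000), down 57.7980 (V=25.5320). Price 5.8324; hedge Δ=-0.5649, bond B=47.6881.
  t=1,j=1: stock 132.0500 → up 183.5495 (V=0.0000), down 102.9990 (V=0.0000). Price 0.0000; hedge Δ=0.0000, bond B=0.0000.
  t=0,j=0: stock 95.0000 → up 132.0500 (V=0.0000), down 74.1000 (V=5.8324). Price 1.3323; hedge Δ=-0.1006, bond B=10.8935.
Self-financing check: at every node Δ·S+B equals the discounted successor values.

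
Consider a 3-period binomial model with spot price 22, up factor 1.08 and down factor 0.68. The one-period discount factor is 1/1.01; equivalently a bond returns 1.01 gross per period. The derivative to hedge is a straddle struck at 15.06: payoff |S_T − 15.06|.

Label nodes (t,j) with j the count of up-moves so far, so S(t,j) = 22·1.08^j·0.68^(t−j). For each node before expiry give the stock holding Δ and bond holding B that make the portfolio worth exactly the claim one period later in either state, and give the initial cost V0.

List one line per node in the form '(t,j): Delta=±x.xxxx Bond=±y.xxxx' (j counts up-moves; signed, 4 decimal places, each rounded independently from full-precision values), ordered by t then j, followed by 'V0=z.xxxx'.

The replicating-portfolio and risk-neutral prices coincide; use p* = (1.01−0.68)/(1.08−0.68) = 0.8250 for the latter.
Payoff layer (t=3): V(3,0)=8.1425, V(3,1)=4.0734, V(3,2)=2.3893, V(3,3)=12.6537
Node (2,0) S=10.1728: V=(p*·4.0734+(1−p*)·8.1425)/1.01=4.7381; Δ=(4.0734−8.1425)/(10.9866−6.9175)=-1.0000; B=V−Δ·S=14.9109
Node (2,1) S=16.1568: V=(p*·2.3893+(1−p*)·4.0734)/1.01=2.6575; Δ=(2.3893−4.0734)/(17.4493−10.9866)=-0.2606; B=V−Δ·S=6.8676
Node (2,2) S=25.6608: V=(p*·12.6537+(1−p*)·2.3893)/1.01=10.7499; Δ=(12.6537−2.3893)/(27.7137−17.4493)=1.0000; B=V−Δ·S=-14.9109
Node (1,0) S=14.9600: V=(p*·2.6575+(1−p*)·4.7381)/1.01=2.9917; Δ=(2.6575−4.7381)/(16.1568−10.1728)=-0.3477; B=V−Δ·S=8.1932
Node (1,1) S=23.7600: V=(p*·10.7499+(1−p*)·2.6575)/1.01=9.2413; Δ=(10.7499−2.6575)/(25.6608−16.1568)=0.8515; B=V−Δ·S=-10.9898
Node (0,0) S=22.0000: V=(p*·9.2413+(1−p*)·2.9917)/1.01=8.0670; Δ=(9.2413−2.9917)/(23.7600−14.9600)=0.7102; B=V−Δ·S=-7.5572
The time-0 hedge costs 8.0670, which is the no-arbitrage price.

(0,0): Delta=0.7102 Bond=-7.5572
(1,0): Delta=-0.3477 Bond=8.1932
(1,1): Delta=0.8515 Bond=-10.9898
(2,0): Delta=-1.0000 Bond=14.9109
(2,1): Delta=-0.2606 Bond=6.8676
(2,2): Delta=1.0000 Bond=-14.9109
V0=8.0670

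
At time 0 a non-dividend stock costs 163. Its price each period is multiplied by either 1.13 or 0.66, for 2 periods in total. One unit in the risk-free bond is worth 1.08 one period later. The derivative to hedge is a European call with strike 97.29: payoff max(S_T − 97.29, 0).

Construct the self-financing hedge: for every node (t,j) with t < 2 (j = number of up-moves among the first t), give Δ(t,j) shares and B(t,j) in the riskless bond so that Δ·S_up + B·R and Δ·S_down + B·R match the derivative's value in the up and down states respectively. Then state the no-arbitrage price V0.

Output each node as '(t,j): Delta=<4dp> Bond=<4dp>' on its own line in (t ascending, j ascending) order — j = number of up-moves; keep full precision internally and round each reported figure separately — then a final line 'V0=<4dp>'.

(0,0): Delta=0.9662 Bond=-77.6462
(1,0): Delta=0.4801 Bond=-31.5638
(1,1): Delta=1.0000 Bond=-90.0833
V0=79.8446

Under the risk-neutral measure, an up-move has probability p* = (R−d)/(u−d) = 0.8936 and values discount at R = 1.08.
At expiry t=2: V(2,0)=0.0000, V(2,1)=24.2754, V(2,2)=110.8447
Node (1,0) S=107.5800: V=(p*·24.2754+(1−p*)·0.0000)/1.08=20.0860; Δ=(24.2754−0.0000)/(121.5654−71.0028)=0.4801; B=V−Δ·S=-31.5638
Node (1,1) S=184.1900: V=(p*·110.8447+(1−p*)·24.2754)/1.08=94.1067; Δ=(110.8447−24.2754)/(208.1347−121.5654)=1.0000; B=V−Δ·S=-90.0833
Node (0,0) S=163.0000: V=(p*·94.1067+(1−p*)·20.0860)/1.08=79.8446; Δ=(94.1067−20.0860)/(184.1900−107.5800)=0.9662; B=V−Δ·S=-77.6462
Self-financing check: at every node Δ·S+B equals the discounted successor values.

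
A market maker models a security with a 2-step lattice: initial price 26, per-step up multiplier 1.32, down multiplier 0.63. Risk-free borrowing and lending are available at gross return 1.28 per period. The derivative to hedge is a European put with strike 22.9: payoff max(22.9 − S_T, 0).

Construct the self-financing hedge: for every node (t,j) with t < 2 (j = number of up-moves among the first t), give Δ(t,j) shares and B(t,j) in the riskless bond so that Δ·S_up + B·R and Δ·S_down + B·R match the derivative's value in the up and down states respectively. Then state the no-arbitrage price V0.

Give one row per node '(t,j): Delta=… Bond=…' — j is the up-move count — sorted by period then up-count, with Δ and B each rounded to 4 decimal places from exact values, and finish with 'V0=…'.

Under the risk-neutral measure, an up-move has probability p* = (R−d)/(u−d) = 0.9420 and values discount at R = 1.28.
Terminal payoffs: V(2,0)=12.5806, V(2,1)=1.2784, V(2,2)=0.0000
  t=1,j=0: stock 16.3800 → up 21.6216 (V=1.2784), down 10.3194 (V=12.5806). Price 1.5106; hedge Δ=-1.0000, bond B=17.8906.
  t=1,j=1: stock 34.3200 → up 45.3024 (V=0.0000), down 21.6216 (V=1.2784). Price 0.0579; hedge Δ=-0.0540, bond B=1.9107.
  t=0,j=0: stock 26.0000 → up 34.3200 (V=0.0579), down 16.3800 (V=1.5106). Price 0.1110; hedge Δ=-0.0810, bond B=2.2164.
Root portfolio cost Δ·26+B reproduces V0=0.1110.

(0,0): Delta=-0.0810 Bond=2.2164
(1,0): Delta=-1.0000 Bond=17.8906
(1,1): Delta=-0.0540 Bond=1.9107
V0=0.1110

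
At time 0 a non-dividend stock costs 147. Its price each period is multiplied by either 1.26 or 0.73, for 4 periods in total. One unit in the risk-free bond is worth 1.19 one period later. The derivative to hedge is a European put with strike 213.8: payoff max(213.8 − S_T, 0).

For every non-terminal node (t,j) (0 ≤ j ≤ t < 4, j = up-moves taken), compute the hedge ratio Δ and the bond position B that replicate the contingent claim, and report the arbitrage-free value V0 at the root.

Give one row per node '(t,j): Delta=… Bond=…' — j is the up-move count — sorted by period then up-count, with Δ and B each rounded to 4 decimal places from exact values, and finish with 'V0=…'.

Under the risk-neutral measure, an up-move has probability p* = (R−d)/(u−d) = 0.8679 and values discount at R = 1.19.
Payoff layer (t=4): V(4,0)=172.0546, V(4,1)=141.7463, V(4,2)=89.4333, V(4,3)=0.0000, V(4,4)=0.0000
Node (3,0) S=57.1855: V=(p*·141.7463+(1−p*)·172.0546)/1.19=122.4784; Δ=(141.7463−172.0546)/(72.0537−41.7454)=-1.0000; B=V−Δ·S=179.6639
Node (3,1) S=98.7037: V=(p*·89.4333+(1−p*)·141.7463)/1.19=80.9601; Δ=(89.4333−141.7463)/(124.3667−72.0537)=-1.0000; B=V−Δ·S=179.6639
Node (3,2) S=170.3654: V=(p*·0.0000+(1−p*)·89.4333)/1.19=9.9260; Δ=(0.0000−89.4333)/(214.6603−124.3667)=-0.9905; B=V−Δ·S=178.6681
Node (3,3) S=294.0553: V=(p*·0.0000+(1−p*)·0.0000)/1.19=0.0000; Δ=(0.0000−0.0000)/(370.5096−214.6603)=0.0000; B=V−Δ·S=0.0000
Node (2,0) S=78.3363: V=(p*·80.9601+(1−p*)·122.4784)/1.19=72.6417; Δ=(80.9601−122.4784)/(98.7037−57.1855)=-1.0000; B=V−Δ·S=150.9780
Node (2,1) S=135.2106: V=(p*·9.9260+(1−p*)·80.9601)/1.19=16.2251; Δ=(9.9260−80.9601)/(170.3654−98.7037)=-0.9912; B=V−Δ·S=150.2517
Node (2,2) S=233.3772: V=(p*·0.0000+(1−p*)·9.9260)/1.19=1.1017; Δ=(0.0000−9.9260)/(294.0553−170.3654)=-0.0802; B=V−Δ·S=19.8300
Node (1,0) S=107.3100: V=(p*·16.2251+(1−p*)·72.6417)/1.19=19.8961; Δ=(16.2251−72.6417)/(135.2106−78.3363)=-0.9920; B=V−Δ·S=126.3426
Node (1,1) S=185.2200: V=(p*·1.1017+(1−p*)·16.2251)/1.19=2.6043; Δ=(1.1017−16.2251)/(233.3772−135.2106)=-0.1541; B=V−Δ·S=31.1391
Node (0,0) S=147.0000: V=(p*·2.6043+(1−p*)·19.8961)/1.19=4.1077; Δ=(2.6043−19.8961)/(185.2200−107.3100)=-0.2219; B=V−Δ·S=36.7337
The time-0 hedge costs 4.1077, which is the no-arbitrage price.

(0,0): Delta=-0.2219 Bond=36.7337
(1,0): Delta=-0.9920 Bond=126.3426
(1,1): Delta=-0.1541 Bond=31.1391
(2,0): Delta=-1.0000 Bond=150.9780
(2,1): Delta=-0.9912 Bond=150.2517
(2,2): Delta=-0.0802 Bond=19.8300
(3,0): Delta=-1.0000 Bond=179.6639
(3,1): Delta=-1.0000 Bond=179.6639
(3,2): Delta=-0.9905 Bond=178.6681
(3,3): Delta=0.0000 Bond=0.0000
V0=4.1077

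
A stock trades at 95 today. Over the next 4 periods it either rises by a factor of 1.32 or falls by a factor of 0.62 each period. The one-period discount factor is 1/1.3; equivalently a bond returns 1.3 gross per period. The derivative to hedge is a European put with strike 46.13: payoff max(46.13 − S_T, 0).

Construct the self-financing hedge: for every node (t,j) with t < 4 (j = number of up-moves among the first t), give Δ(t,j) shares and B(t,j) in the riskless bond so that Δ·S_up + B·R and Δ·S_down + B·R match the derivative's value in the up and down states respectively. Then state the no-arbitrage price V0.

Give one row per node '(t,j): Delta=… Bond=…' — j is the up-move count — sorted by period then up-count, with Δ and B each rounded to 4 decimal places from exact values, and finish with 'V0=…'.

Risk-neutral probability p* = (R−d)/(u−d) = (1.3−0.62)/(1.32−0.62) = 0.9714.
Payoff layer (t=4): V(4,0)=32.0925, V(4,1)=16.2437, V(4,2)=0.0000, V(4,3)=0.0000, V(4,4)=0.0000
  t=3,j=0: stock 22.6412 → up 29.8863 (V=16.2437), down 14.0375 (V=32.0925). Price 12.8435; hedge Δ=-1.0000, bond B=35.4846.
  t=3,j=1: stock 48.2038 → up 63.6290 (V=0.0000), down 29.8863 (V=16.2437). Price 0.3570; hedge Δ=-0.4814, bond B=23.5622.
  t=3,j=2: stock 102.6274 → up 135.4681 (V=0.0000), down 63.6290 (V=0.0000). Price 0.0000; hedge Δ=0.0000, bond B=0.0000.
  t=3,j=3: stock 218.4970 → up 288.4160 (V=0.0000), down 135.4681 (V=0.0000). Price 0.0000; hedge Δ=0.0000, bond B=0.0000.
  t=2,j=0: stock 36.5180 → up 48.2038 (V=0.3570), down 22.6412 (V=12.8435). Price 0.5490; hedge Δ=-0.4885, bond B=18.3868.
  t=2,j=1: stock 77.7480 → up 102.6274 (V=0.0000), down 48.2038 (V=0.3570). Price 0.0078; hedge Δ=-0.0066, bond B=0.5179.
  t=2,j=2: stock 165.5280 → up 218.4970 (V=0.0000), down 102.6274 (V=0.0000). Price 0.0000; hedge Δ=0.0000, bond B=0.0000.
  t=1,j=0: stock 58.9000 → up 77.7480 (V=0.0078), down 36.5180 (V=0.5490). Price 0.0179; hedge Δ=-0.0131, bond B=0.7911.
  t=1,j=1: stock 125.4000 → up 165.5280 (V=0.0000), down 77.7480 (V=0.0078). Price 0.0002; hedge Δ=-0.0001, bond B=0.0114.
  t=0,j=0: stock 95.0000 → up 125.4000 (V=0.0002), down 58.9000 (V=0.0179). Price 0.0005; hedge Δ=-0.0003, bond B=0.0259.
Root portfolio cost Δ·95+B reproduces V0=0.0005.

(0,0): Delta=-0.0003 Bond=0.0259
(1,0): Delta=-0.0131 Bond=0.7911
(1,1): Delta=-0.0001 Bond=0.0114
(2,0): Delta=-0.4885 Bond=18.3868
(2,1): Delta=-0.0066 Bond=0.5179
(2,2): Delta=0.0000 Bond=0.0000
(3,0): Delta=-1.0000 Bond=35.4846
(3,1): Delta=-0.4814 Bond=23.5622
(3,2): Delta=0.0000 Bond=0.0000
(3,3): Delta=0.0000 Bond=0.0000
V0=0.0005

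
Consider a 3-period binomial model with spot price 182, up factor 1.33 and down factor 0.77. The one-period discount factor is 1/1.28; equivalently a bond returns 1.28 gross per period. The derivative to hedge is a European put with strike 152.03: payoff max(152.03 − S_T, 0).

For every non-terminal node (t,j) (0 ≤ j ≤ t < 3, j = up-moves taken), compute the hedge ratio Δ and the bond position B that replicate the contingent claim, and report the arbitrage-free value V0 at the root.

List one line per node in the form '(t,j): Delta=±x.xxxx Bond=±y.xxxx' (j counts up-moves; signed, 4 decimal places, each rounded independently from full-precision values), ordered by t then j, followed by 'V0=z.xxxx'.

No-arbitrage ⇒ martingale measure with p* = (R−d)/(u−d) = 0.9107.
Terminal values V(3,·): V(3,0)=68.9410, V(3,1)=8.5126, V(3,2)=0.0000, V(3,3)=0.0000
(2,0): S=107.9078. Δ = (V_up−V_dn)/(S_up−S_dn) = (8.5126−68.9410)/(143.5174−83.0890) = -1.0000. V = [p*·8.5126 + (1−p*)·68.9410]/1.28 = 10.8656. B = V − Δ·S = 118.7734.
(2,1): S=186.3862. Δ = (V_up−V_dn)/(S_up−S_dn) = (0.0000−8.5126)/(247.8936−143.5174) = -0.0816. V = [p*·0.0000 + (1−p*)·8.5126]/1.28 = 0.5938. B = V − Δ·S = 15.7949.
(2,2): S=321.9398. Δ = (V_up−V_dn)/(S_up−S_dn) = (0.0000−0.0000)/(428.1799−247.8936) = 0.0000. V = [p*·0.0000 + (1−p*)·0.0000]/1.28 = 0.0000. B = V − Δ·S = 0.0000.
(1,0): S=140.1400. Δ = (V_up−V_dn)/(S_up−S_dn) = (0.5938−10.8656)/(186.3862−107.9078) = -0.1309. V = [p*·0.5938 + (1−p*)·10.8656]/1.28 = 1.1804. B = V − Δ·S = 19.5230.
(1,1): S=242.0600. Δ = (V_up−V_dn)/(S_up−S_dn) = (0.0000−0.5938)/(321.9398−186.3862) = -0.0044. V = [p*·0.0000 + (1−p*)·0.5938]/1.28 = 0.0414. B = V − Δ·S = 1.1018.
(0,0): S=182.0000. Δ = (V_up−V_dn)/(S_up−S_dn) = (0.0414−1.1804)/(242.0600−140.1400) = -0.0112. V = [p*·0.0414 + (1−p*)·1.1804]/1.28 = 0.1118. B = V − Δ·S = 2.1457.
Self-financing check: at every node Δ·S+B equals the discounted successor values.

(0,0): Delta=-0.0112 Bond=2.1457
(1,0): Delta=-0.1309 Bond=19.5230
(1,1): Delta=-0.0044 Bond=1.1018
(2,0): Delta=-1.0000 Bond=118.7734
(2,1): Delta=-0.0816 Bond=15.7949
(2,2): Delta=0.0000 Bond=0.0000
V0=0.1118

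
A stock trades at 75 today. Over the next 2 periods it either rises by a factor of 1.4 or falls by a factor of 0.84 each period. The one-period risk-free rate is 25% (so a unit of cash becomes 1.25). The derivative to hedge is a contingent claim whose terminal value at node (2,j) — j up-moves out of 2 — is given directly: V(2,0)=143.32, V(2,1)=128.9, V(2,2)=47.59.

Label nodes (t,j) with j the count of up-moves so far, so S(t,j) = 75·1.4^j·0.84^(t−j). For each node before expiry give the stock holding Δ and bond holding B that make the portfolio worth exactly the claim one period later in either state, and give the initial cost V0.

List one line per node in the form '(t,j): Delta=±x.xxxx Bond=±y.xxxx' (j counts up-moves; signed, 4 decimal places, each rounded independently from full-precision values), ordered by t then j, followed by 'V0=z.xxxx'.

The replicating-portfolio and risk-neutral prices coincide; use p* = (1.25−0.84)/(1.4−0.84) = 0.7321 for the latter.
At expiry t=2: V(2,0)=143.3200, V(2,1)=128.9000, V(2,2)=47.5900
(1,0): S=63.0000. Δ = (V_up−V_dn)/(S_up−S_dn) = (128.9000−143.3200)/(88.2000−52.9200) = -0.4087. V = [p*·128.9000 + (1−p*)·143.3200]/1.25 = 106.2100. B = V − Δ·S = 131.9600.
(1,1): S=105.0000. Δ = (V_up−V_dn)/(S_up−S_dn) = (47.5900−128.9000)/(147.0000−88.2000) = -1.3828. V = [p*·47.5900 + (1−p*)·128.9000]/1.25 = 55.4956. B = V − Δ·S = 200.6920.
(0,0): S=75.0000. Δ = (V_up−V_dn)/(S_up−S_dn) = (55.4956−106.2100)/(105.0000−63.0000) = -1.2075. V = [p*·55.4956 + (1−p*)·106.2100]/1.25 = 55.2638. B = V − Δ·S = 145.8253.
Check: Δ(0,0)·S0 + B(0,0) = 55.2638 = V0.

(0,0): Delta=-1.2075 Bond=145.8253
(1,0): Delta=-0.4087 Bond=131.9600
(1,1): Delta=-1.3828 Bond=200.6920
V0=55.2638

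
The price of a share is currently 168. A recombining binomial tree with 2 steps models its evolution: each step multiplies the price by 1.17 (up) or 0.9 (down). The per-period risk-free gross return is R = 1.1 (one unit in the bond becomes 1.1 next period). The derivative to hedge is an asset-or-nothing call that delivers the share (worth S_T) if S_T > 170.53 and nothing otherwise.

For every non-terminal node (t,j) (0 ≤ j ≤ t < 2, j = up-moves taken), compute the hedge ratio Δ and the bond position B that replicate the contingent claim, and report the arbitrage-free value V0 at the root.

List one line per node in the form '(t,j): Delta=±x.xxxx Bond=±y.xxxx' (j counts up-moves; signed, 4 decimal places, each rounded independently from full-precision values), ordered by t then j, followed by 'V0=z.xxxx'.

Under the risk-neutral measure, an up-move has probability p* = (R−d)/(u−d) = 0.7407 and values discount at R = 1.1.
At expiry t=2: V(2,0)=0.0000, V(2,1)=176.9040, V(2,2)=229.9752
(1,0): S=151.2000. Δ = (V_up−V_dn)/(S_up−S_dn) = (176.9040−0.0000)/(176.9040−136.0800) = 4.3333. V = [p*·176.9040 + (1−p*)·0.0000]/1.1 = 119.1273. B = V − Δ·S = -536.0727.
(1,1): S=196.5600. Δ = (V_up−V_dn)/(S_up−S_dn) = (229.9752−176.9040)/(229.9752−176.9040) = 1.0000. V = [p*·229.9752 + (1−p*)·176.9040]/1.1 = 196.5600. B = V − Δ·S = 0.0000.
(0,0): S=168.0000. Δ = (V_up−V_dn)/(S_up−S_dn) = (196.5600−119.1273)/(196.5600−151.2000) = 1.7071. V = [p*·196.5600 + (1−p*)·119.1273]/1.1 = 160.4408. B = V − Δ·S = -126.3471.
Check: Δ(0,0)·S0 + B(0,0) = 160.4408 = V0.

(0,0): Delta=1.7071 Bond=-126.3471
(1,0): Delta=4.3333 Bond=-536.0727
(1,1): Delta=1.0000 Bond=0.0000
V0=160.4408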